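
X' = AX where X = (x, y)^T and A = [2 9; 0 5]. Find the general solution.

Coefficient matrix A = [[2, 9], [0, 5]].
Characteristic polynomial det(A - λI) = λ^2 - 7λ + 10 = 0.
Eigenvalues λ = 2, 5.
For λ=2: (A-λI) row 1 is [0, 9], so an eigenvector is (-1, 0).
For λ=5: (A-λI) row 1 is [-3, 9], so an eigenvector is (-3, -1).
General solution: K_1e^(2t)(-1,0) + K_2e^(5t)(-3,-1).

x(t) = -K_1e^(2t) - 3K_2e^(5t), y(t) = -K_2e^(5t)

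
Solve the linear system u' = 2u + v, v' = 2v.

u(t) = -c_1e^(2t) - c_2te^(2t) + 3c_2e^(2t), v(t) = -c_2e^(2t)

Coefficient matrix A = [[2, 1], [0, 2]].
Characteristic polynomial det(A - λI) = λ^2 - 4λ + 4 = 0.
Single eigenvalue λ = 2 with algebraic multiplicity 2.
Eigenvector v = (-1,0); generalized eigenvector w with (A-λI)w=v is (3,-1).
General solution: e^(2t)[c_1·v + c_2·(t·v + w)].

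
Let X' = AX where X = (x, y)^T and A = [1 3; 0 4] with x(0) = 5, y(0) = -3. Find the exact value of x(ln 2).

-32

A = [[1,3],[0,4]]; eigenvalues λ = 1, 4.
Eigenvectors: (1,0) for λ=1, (-1,-1) for λ=4.
From the initial condition, c_1 = 8, c_2 = 3.
x(ln 2) = (8)(2^1)(1) + (3)(2^4)(-1) = -32.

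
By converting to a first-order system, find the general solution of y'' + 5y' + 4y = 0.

y(t) = C_1e^(-t) + C_2e^(-4t)

Let x_1 = y, x_2 = y'. Then x_1' = x_2 and x_2' = -4x_1 - 5x_2.
A = [[0,1],[-4,-5]]; det(A-λI) = λ^2 + 5λ + 4.
Eigenvalues λ = -1, -4 with eigenvectors (1,-1), (1,-4).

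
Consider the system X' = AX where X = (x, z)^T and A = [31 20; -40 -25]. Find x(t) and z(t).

x(t) = c_1e^(3t)sin(4t) - 2c_1e^(3t)cos(4t) - 2c_2e^(3t)sin(4t) - c_2e^(3t)cos(4t), z(t) = -c_1e^(3t)sin(4t) + 3c_1e^(3t)cos(4t) + 3c_2e^(3t)sin(4t) + c_2e^(3t)cos(4t)

Coefficient matrix A = [[31, 20], [-40, -25]].
Characteristic polynomial det(A - λI) = λ^2 - 6λ + 25 = 0.
Eigenvalues λ = 3 ± 4i (complex conjugate pair).
For λ=3+4i: an eigenvector is (-2,3) - i(1,-1) = (-2 - i, 3 + i).
A real fundamental pair from Re and Im of e^((3+4i)t)v: X_1 = e^(3t)(cos(4t)·(-2,3) + sin(4t)·(1,-1)), X_2 = e^(3t)(sin(4t)·(-2,3) - cos(4t)·(1,-1)).
General solution: c_1X_1 + c_2X_2.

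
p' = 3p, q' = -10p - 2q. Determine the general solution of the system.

Coefficient matrix A = [[3, 0], [-10, -2]].
Characteristic polynomial det(A - λI) = λ^2 - λ - 6 = 0.
Eigenvalues λ = -2, 3.
For λ=-2: (A-λI) row 1 is [5, 0], so an eigenvector is (0, -1).
For λ=3: (A-λI) row 2 is [-10, -5], so an eigenvector is (1, -2).
General solution: c_1e^(-2t)(0,-1) + c_2e^(3t)(1,-2).

p(t) = c_2e^(3t), q(t) = -c_1e^(-2t) - 2c_2e^(3t)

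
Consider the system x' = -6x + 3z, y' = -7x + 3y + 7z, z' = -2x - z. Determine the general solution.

Coefficient matrix A = [[-6, 0, 3], [-7, 3, 7], [-2, 0, -1]].
det(A - λI) = 0 gives eigenvalues λ = -4, -3, 3.
For λ=-4: eigenvector (3,1,2).
For λ=-3: eigenvector (1,0,1).
For λ=3: eigenvector (0,1,0).
General solution: K_1e^(-4t)(3,1,2) + K_2e^(-3t)(1,0,1) + K_3e^(3t)(0,1,0).

x(t) = 3K_1e^(-4t) + K_2e^(-3t), y(t) = K_1e^(-4t) + K_3e^(3t), z(t) = 2K_1e^(-4t) + K_2e^(-3t)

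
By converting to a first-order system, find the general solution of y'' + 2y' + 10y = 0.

Let x_1 = y, x_2 = y'. Then x_1' = x_2 and x_2' = -10x_1 - 2x_2.
A = [[0,1],[-10,-2]]; det(A-λI) = λ^2 + 2λ + 10.
Eigenvalues λ = -1 ± 3i.

y(t) = c_1e^(-t)cos(3t) + c_2e^(-t)sin(3t)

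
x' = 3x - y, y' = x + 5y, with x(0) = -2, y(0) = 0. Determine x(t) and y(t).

Coefficient matrix A = [[3, -1], [1, 5]].
Characteristic polynomial det(A - λI) = λ^2 - 8λ + 16 = 0.
Single eigenvalue λ = 4 with algebraic multiplicity 2.
Eigenvector v = (-1,1); generalized eigenvector w with (A-λI)w=v is (1,0).
General solution: e^(4t)[C_1·v + C_2·(t·v + w)].
Applying x(0)=-2, y(0)=0 gives C_1=0, C_2=-2.

x(t) = 2te^(4t) - 2e^(4t), y(t) = -2te^(4t)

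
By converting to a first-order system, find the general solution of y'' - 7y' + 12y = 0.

y(t) = C_1e^(3t) + C_2e^(4t)

Let x_1 = y, x_2 = y'. Then x_1' = x_2 and x_2' = -12x_1 + 7x_2.
A = [[0,1],[-12,7]]; det(A-λI) = λ^2 - 7λ + 12.
Eigenvalues λ = 3, 4 with eigenvectors (1,3), (1,4).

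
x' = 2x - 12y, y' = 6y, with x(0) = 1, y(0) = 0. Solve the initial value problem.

Coefficient matrix A = [[2, -12], [0, 6]].
Characteristic polynomial det(A - λI) = λ^2 - 8λ + 12 = 0.
Eigenvalues λ = 6, 2.
For λ=6: (A-λI) row 1 is [-4, -12], so an eigenvector is (3, -1).
For λ=2: (A-λI) row 1 is [0, -12], so an eigenvector is (-1, 0).
General solution: c_1e^(6t)(3,-1) + c_2e^(2t)(-1,0).
Applying x(0)=1, y(0)=0 gives c_1=0, c_2=-1.

x(t) = e^(2t), y(t) = 0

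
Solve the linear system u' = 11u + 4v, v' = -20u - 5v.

Coefficient matrix A = [[11, 4], [-20, -5]].
Characteristic polynomial det(A - λI) = λ^2 - 6λ + 25 = 0.
Eigenvalues λ = 3 ± 4i (complex conjugate pair).
For λ=3+4i: an eigenvector is (-1,2) - i(0,1) = (-1, 2 - i).
A real fundamental pair from Re and Im of e^((3+4i)t)v: X_1 = e^(3t)(cos(4t)·(-1,2) + sin(4t)·(0,1)), X_2 = e^(3t)(sin(4t)·(-1,2) - cos(4t)·(0,1)).
General solution: K_1X_1 + K_2X_2.

u(t) = -K_1e^(3t)cos(4t) - K_2e^(3t)sin(4t), v(t) = K_1e^(3t)sin(4t) + 2K_1e^(3t)cos(4t) + 2K_2e^(3t)sin(4t) - K_2e^(3t)cos(4t)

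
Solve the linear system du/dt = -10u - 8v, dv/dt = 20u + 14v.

u(t) = -C_1e^(2t)sin(4t) - C_1e^(2t)cos(4t) - C_2e^(2t)sin(4t) + C_2e^(2t)cos(4t), v(t) = C_1e^(2t)sin(4t) + 2C_1e^(2t)cos(4t) + 2C_2e^(2t)sin(4t) - C_2e^(2t)cos(4t)

Coefficient matrix A = [[-10, -8], [20, 14]].
Characteristic polynomial det(A - λI) = λ^2 - 4λ + 20 = 0.
Eigenvalues λ = 2 ± 4i (complex conjugate pair).
For λ=2+4i: an eigenvector is (-1,2) - i(-1,1) = (-1 + i, 2 - i).
A real fundamental pair from Re and Im of e^((2+4i)t)v: X_1 = e^(2t)(cos(4t)·(-1,2) + sin(4t)·(-1,1)), X_2 = e^(2t)(sin(4t)·(-1,2) - cos(4t)·(-1,1)).
General solution: C_1X_1 + C_2X_2.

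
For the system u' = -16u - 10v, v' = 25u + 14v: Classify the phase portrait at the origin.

A = [[-16,-10],[25,14]]; det(A-λI) = λ^2 + 2λ + 26.
λ = -1 ± 5i: negative real part.

stable spiral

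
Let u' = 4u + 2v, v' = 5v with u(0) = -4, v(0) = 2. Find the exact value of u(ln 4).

A = [[4,2],[0,5]]; eigenvalues λ = 4, 5.
Eigenvectors: (-1,0) for λ=4, (2,1) for λ=5.
From the initial condition, c_1 = 8, c_2 = 2.
u(ln 4) = (8)(4^4)(-1) + (2)(4^5)(2) = 2048.

2048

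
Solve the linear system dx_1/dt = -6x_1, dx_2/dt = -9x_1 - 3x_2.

x_1(t) = -K_2e^(-6t), x_2(t) = -K_1e^(-3t) - 3K_2e^(-6t)

Coefficient matrix A = [[-6, 0], [-9, -3]].
Characteristic polynomial det(A - λI) = λ^2 + 9λ + 18 = 0.
Eigenvalues λ = -3, -6.
For λ=-3: (A-λI) row 1 is [-3, 0], so an eigenvector is (0, -1).
For λ=-6: (A-λI) row 2 is [-9, 3], so an eigenvector is (-1, -3).
General solution: K_1e^(-3t)(0,-1) + K_2e^(-6t)(-1,-3).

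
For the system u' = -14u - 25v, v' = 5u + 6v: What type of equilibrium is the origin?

stable spiral

A = [[-14,-25],[5,6]]; det(A-λI) = λ^2 + 8λ + 41.
λ = -4 ± 5i: negative real part.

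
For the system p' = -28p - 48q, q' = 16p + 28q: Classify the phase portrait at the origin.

A = [[-28,-48],[16,28]]; det(A-λI) = λ^2 - 16.
λ = 4, -4: opposite signs.

saddle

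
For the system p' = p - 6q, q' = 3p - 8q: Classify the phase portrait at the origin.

A = [[1,-6],[3,-8]]; det(A-λI) = λ^2 + 7λ + 10.
λ = -5, -2: both negative.

stable node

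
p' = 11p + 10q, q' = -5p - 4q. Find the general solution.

p(t) = 2c_1e^(6t) + c_2e^(t), q(t) = -c_1e^(6t) - c_2e^(t)

Coefficient matrix A = [[11, 10], [-5, -4]].
Characteristic polynomial det(A - λI) = λ^2 - 7λ + 6 = 0.
Eigenvalues λ = 6, 1.
For λ=6: (A-λI) row 1 is [5, 10], so an eigenvector is (2, -1).
For λ=1: (A-λI) row 1 is [10, 10], so an eigenvector is (1, -1).
General solution: c_1e^(6t)(2,-1) + c_2e^(t)(1,-1).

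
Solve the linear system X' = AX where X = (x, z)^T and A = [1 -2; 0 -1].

Coefficient matrix A = [[1, -2], [0, -1]].
Characteristic polynomial det(A - λI) = λ^2 - 1 = 0.
Eigenvalues λ = -1, 1.
For λ=-1: (A-λI) row 1 is [2, -2], so an eigenvector is (1, 1).
For λ=1: (A-λI) row 1 is [0, -2], so an eigenvector is (-1, 0).
General solution: c_1e^(-t)(1,1) + c_2e^(t)(-1,0).

x(t) = c_1e^(-t) - c_2e^(t), z(t) = c_1e^(-t)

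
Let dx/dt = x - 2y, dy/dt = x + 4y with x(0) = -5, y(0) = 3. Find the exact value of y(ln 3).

A = [[1,-2],[1,4]]; eigenvalues λ = 2, 3.
Eigenvectors: (-2,1) for λ=2, (-1,1) for λ=3.
From the initial condition, c_1 = 2, c_2 = 1.
y(ln 3) = (2)(3^2)(1) + (1)(3^3)(1) = 45.

45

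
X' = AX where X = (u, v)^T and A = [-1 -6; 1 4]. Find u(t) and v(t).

u(t) = -2K_1e^(2t) - 3K_2e^(t), v(t) = K_1e^(2t) + K_2e^(t)

Coefficient matrix A = [[-1, -6], [1, 4]].
Characteristic polynomial det(A - λI) = λ^2 - 3λ + 2 = 0.
Eigenvalues λ = 2, 1.
For λ=2: (A-λI) row 1 is [-3, -6], so an eigenvector is (-2, 1).
For λ=1: (A-λI) row 1 is [-2, -6], so an eigenvector is (-3, 1).
General solution: K_1e^(2t)(-2,1) + K_2e^(t)(-3,1).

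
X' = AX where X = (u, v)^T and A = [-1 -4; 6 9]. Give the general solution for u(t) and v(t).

Coefficient matrix A = [[-1, -4], [6, 9]].
Characteristic polynomial det(A - λI) = λ^2 - 8λ + 15 = 0.
Eigenvalues λ = 5, 3.
For λ=5: (A-λI) row 1 is [-6, -4], so an eigenvector is (2, -3).
For λ=3: (A-λI) row 1 is [-4, -4], so an eigenvector is (-1, 1).
General solution: C_1e^(5t)(2,-3) + C_2e^(3t)(-1,1).

u(t) = 2C_1e^(5t) - C_2e^(3t), v(t) = -3C_1e^(5t) + C_2e^(3t)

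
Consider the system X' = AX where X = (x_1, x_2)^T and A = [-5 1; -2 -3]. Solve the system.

x_1(t) = -C_1e^(-4t)cos(t) - C_2e^(-4t)sin(t), x_2(t) = C_1e^(-4t)sin(t) - C_1e^(-4t)cos(t) - C_2e^(-4t)sin(t) - C_2e^(-4t)cos(t)

Coefficient matrix A = [[-5, 1], [-2, -3]].
Characteristic polynomial det(A - λI) = λ^2 + 8λ + 17 = 0.
Eigenvalues λ = -4 ± i (complex conjugate pair).
For λ=-4+i: an eigenvector is (-1,-1) - i(0,1) = (-1, -1 - i).
A real fundamental pair from Re and Im of e^((-4+i)t)v: X_1 = e^(-4t)(cos(t)·(-1,-1) + sin(t)·(0,1)), X_2 = e^(-4t)(sin(t)·(-1,-1) - cos(t)·(0,1)).
General solution: C_1X_1 + C_2X_2.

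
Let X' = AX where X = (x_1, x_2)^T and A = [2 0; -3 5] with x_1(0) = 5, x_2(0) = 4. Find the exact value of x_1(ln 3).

A = [[2,0],[-3,5]]; eigenvalues λ = 2, 5.
Eigenvectors: (1,1) for λ=2, (0,-1) for λ=5.
From the initial condition, c_1 = 5, c_2 = 1.
x_1(ln 3) = (5)(3^2)(1) + (1)(3^5)(0) = 45.

45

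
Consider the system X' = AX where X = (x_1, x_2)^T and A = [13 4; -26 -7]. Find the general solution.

x_1(t) = -C_1e^(3t)sin(2t) - C_1e^(3t)cos(2t) - C_2e^(3t)sin(2t) + C_2e^(3t)cos(2t), x_2(t) = 3C_1e^(3t)sin(2t) + 2C_1e^(3t)cos(2t) + 2C_2e^(3t)sin(2t) - 3C_2e^(3t)cos(2t)

Coefficient matrix A = [[13, 4], [-26, -7]].
Characteristic polynomial det(A - λI) = λ^2 - 6λ + 13 = 0.
Eigenvalues λ = 3 ± 2i (complex conjugate pair).
For λ=3+2i: an eigenvector is (-1,2) - i(-1,3) = (-1 + i, 2 - 3i).
A real fundamental pair from Re and Im of e^((3+2i)t)v: X_1 = e^(3t)(cos(2t)·(-1,2) + sin(2t)·(-1,3)), X_2 = e^(3t)(sin(2t)·(-1,2) - cos(2t)·(-1,3)).
General solution: C_1X_1 + C_2X_2.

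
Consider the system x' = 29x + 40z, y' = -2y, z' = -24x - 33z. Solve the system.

x(t) = 5C_1e^(-3t) + 4C_2e^(-t), y(t) = C_3e^(-2t), z(t) = -4C_1e^(-3t) - 3C_2e^(-t)

Coefficient matrix A = [[29, 0, 40], [0, -2, 0], [-24, 0, -33]].
det(A - λI) = 0 gives eigenvalues λ = -3, -1, -2.
For λ=-3: eigenvector (5,0,-4).
For λ=-1: eigenvector (4,0,-3).
For λ=-2: eigenvector (0,1,0).
General solution: C_1e^(-3t)(5,0,-4) + C_2e^(-t)(4,0,-3) + C_3e^(-2t)(0,1,0).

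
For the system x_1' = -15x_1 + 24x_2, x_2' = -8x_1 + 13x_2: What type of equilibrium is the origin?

saddle

A = [[-15,24],[-8,13]]; det(A-λI) = λ^2 + 2λ - 3.
λ = 1, -3: opposite signs.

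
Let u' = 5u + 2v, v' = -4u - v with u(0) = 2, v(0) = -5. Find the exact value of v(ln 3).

A = [[5,2],[-4,-1]]; eigenvalues λ = 3, 1.
Eigenvectors: (1,-1) for λ=3, (-1,2) for λ=1.
From the initial condition, c_1 = -1, c_2 = -3.
v(ln 3) = (-1)(3^3)(-1) + (-3)(3^1)(2) = 9.

9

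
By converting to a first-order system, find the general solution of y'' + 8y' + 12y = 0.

y(t) = C_1e^(-2t) + C_2e^(-6t)

Let x_1 = y, x_2 = y'. Then x_1' = x_2 and x_2' = -12x_1 - 8x_2.
A = [[0,1],[-12,-8]]; det(A-λI) = λ^2 + 8λ + 12.
Eigenvalues λ = -2, -6 with eigenvectors (1,-2), (1,-6).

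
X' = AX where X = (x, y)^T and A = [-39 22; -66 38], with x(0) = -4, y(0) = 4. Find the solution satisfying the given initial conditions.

Coefficient matrix A = [[-39, 22], [-66, 38]].
Characteristic polynomial det(A - λI) = λ^2 + λ - 30 = 0.
Eigenvalues λ = -6, 5.
For λ=-6: (A-λI) row 1 is [-33, 22], so an eigenvector is (-2, -3).
For λ=5: (A-λI) row 1 is [-44, 22], so an eigenvector is (-1, -2).
General solution: c_1e^(-6t)(-2,-3) + c_2e^(5t)(-1,-2).
Applying x(0)=-4, y(0)=4 gives c_1=12, c_2=-20.

x(t) = 20e^(5t) - 24e^(-6t), y(t) = 40e^(5t) - 36e^(-6t)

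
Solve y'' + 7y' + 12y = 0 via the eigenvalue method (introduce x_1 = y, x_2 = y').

y(t) = C_1e^(-3t) + C_2e^(-4t)

Let x_1 = y, x_2 = y'. Then x_1' = x_2 and x_2' = -12x_1 - 7x_2.
A = [[0,1],[-12,-7]]; det(A-λI) = λ^2 + 7λ + 12.
Eigenvalues λ = -3, -4 with eigenvectors (1,-3), (1,-4).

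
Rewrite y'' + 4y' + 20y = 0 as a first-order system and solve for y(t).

y(t) = C_1e^(-2t)cos(4t) + C_2e^(-2t)sin(4t)

Let x_1 = y, x_2 = y'. Then x_1' = x_2 and x_2' = -20x_1 - 4x_2.
A = [[0,1],[-20,-4]]; det(A-λI) = λ^2 + 4λ + 20.
Eigenvalues λ = -2 ± 4i.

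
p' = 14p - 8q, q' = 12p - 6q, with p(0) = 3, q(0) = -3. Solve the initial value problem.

Coefficient matrix A = [[14, -8], [12, -6]].
Characteristic polynomial det(A - λI) = λ^2 - 8λ + 12 = 0.
Eigenvalues λ = 2, 6.
For λ=2: (A-λI) row 1 is [12, -8], so an eigenvector is (2, 3).
For λ=6: (A-λI) row 1 is [8, -8], so an eigenvector is (1, 1).
General solution: C_1e^(2t)(2,3) + C_2e^(6t)(1,1).
Applying p(0)=3, q(0)=-3 gives C_1=-6, C_2=15.

p(t) = 15e^(6t) - 12e^(2t), q(t) = 15e^(6t) - 18e^(2t)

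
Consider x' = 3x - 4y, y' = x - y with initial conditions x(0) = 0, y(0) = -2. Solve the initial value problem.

x(t) = 8te^(t), y(t) = 4te^(t) - 2e^(t)

Coefficient matrix A = [[3, -4], [1, -1]].
Characteristic polynomial det(A - λI) = λ^2 - 2λ + 1 = 0.
Single eigenvalue λ = 1 with algebraic multiplicity 2.
Eigenvector v = (-2,-1); generalized eigenvector w with (A-λI)w=v is (3,2).
General solution: e^(t)[C_1·v + C_2·(t·v + w)].
Applying x(0)=0, y(0)=-2 gives C_1=-6, C_2=-4.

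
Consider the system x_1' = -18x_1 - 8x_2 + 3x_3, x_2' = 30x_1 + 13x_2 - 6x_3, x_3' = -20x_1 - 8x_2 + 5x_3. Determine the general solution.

x_1(t) = -3K_1e^(2t) + K_2e^(t) + 2K_3e^(-3t), x_2(t) = 6K_1e^(2t) - 2K_2e^(t) - 3K_3e^(-3t), x_3(t) = -4K_1e^(2t) + K_2e^(t) + 2K_3e^(-3t)

Coefficient matrix A = [[-18, -8, 3], [30, 13, -6], [-20, -8, 5]].
det(A - λI) = 0 gives eigenvalues λ = 2, 1, -3.
For λ=2: eigenvector (-3,6,-4).
For λ=1: eigenvector (1,-2,1).
For λ=-3: eigenvector (2,-3,2).
General solution: K_1e^(2t)(-3,6,-4) + K_2e^(t)(1,-2,1) + K_3e^(-3t)(2,-3,2).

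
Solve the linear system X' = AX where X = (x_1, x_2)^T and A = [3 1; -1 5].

Coefficient matrix A = [[3, 1], [-1, 5]].
Characteristic polynomial det(A - λI) = λ^2 - 8λ + 16 = 0.
Single eigenvalue λ = 4 with algebraic multiplicity 2.
Eigenvector v = (-1,-1); generalized eigenvector w with (A-λI)w=v is (2,1).
General solution: e^(4t)[c_1·v + c_2·(t·v + w)].

x_1(t) = -c_1e^(4t) - c_2te^(4t) + 2c_2e^(4t), x_2(t) = -c_1e^(4t) - c_2te^(4t) + c_2e^(4t)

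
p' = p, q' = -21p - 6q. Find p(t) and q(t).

p(t) = -C_1e^(t), q(t) = 3C_1e^(t) + C_2e^(-6t)

Coefficient matrix A = [[1, 0], [-21, -6]].
Characteristic polynomial det(A - λI) = λ^2 + 5λ - 6 = 0.
Eigenvalues λ = 1, -6.
For λ=1: (A-λI) row 2 is [-21, -7], so an eigenvector is (-1, 3).
For λ=-6: (A-λI) row 1 is [7, 0], so an eigenvector is (0, 1).
General solution: C_1e^(t)(-1,3) + C_2e^(-6t)(0,1).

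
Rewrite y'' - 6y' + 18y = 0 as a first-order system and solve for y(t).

y(t) = K_1e^(3t)cos(3t) + K_2e^(3t)sin(3t)

Let x_1 = y, x_2 = y'. Then x_1' = x_2 and x_2' = -18x_1 + 6x_2.
A = [[0,1],[-18,6]]; det(A-λI) = λ^2 - 6λ + 18.
Eigenvalues λ = 3 ± 3i.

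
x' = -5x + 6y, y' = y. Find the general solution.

x(t) = c_1e^(-5t) - c_2e^(t), y(t) = -c_2e^(t)

Coefficient matrix A = [[-5, 6], [0, 1]].
Characteristic polynomial det(A - λI) = λ^2 + 4λ - 5 = 0.
Eigenvalues λ = -5, 1.
For λ=-5: (A-λI) row 1 is [0, 6], so an eigenvector is (1, 0).
For λ=1: (A-λI) row 1 is [-6, 6], so an eigenvector is (-1, -1).
General solution: c_1e^(-5t)(1,0) + c_2e^(t)(-1,-1).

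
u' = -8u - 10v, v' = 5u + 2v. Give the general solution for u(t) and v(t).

u(t) = c_1e^(-3t)sin(5t) - c_1e^(-3t)cos(5t) - c_2e^(-3t)sin(5t) - c_2e^(-3t)cos(5t), v(t) = -c_1e^(-3t)sin(5t) + c_2e^(-3t)cos(5t)

Coefficient matrix A = [[-8, -10], [5, 2]].
Characteristic polynomial det(A - λI) = λ^2 + 6λ + 34 = 0.
Eigenvalues λ = -3 ± 5i (complex conjugate pair).
For λ=-3+5i: an eigenvector is (-1,0) - i(1,-1) = (-1 - i, 0 + i).
A real fundamental pair from Re and Im of e^((-3+5i)t)v: X_1 = e^(-3t)(cos(5t)·(-1,0) + sin(5t)·(1,-1)), X_2 = e^(-3t)(sin(5t)·(-1,0) - cos(5t)·(1,-1)).
General solution: c_1X_1 + c_2X_2.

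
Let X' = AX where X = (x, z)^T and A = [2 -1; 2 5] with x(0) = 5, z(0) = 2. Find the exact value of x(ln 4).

-1024

A = [[2,-1],[2,5]]; eigenvalues λ = 3, 4.
Eigenvectors: (-1,1) for λ=3, (1,-2) for λ=4.
From the initial condition, c_1 = -12, c_2 = -7.
x(ln 4) = (-12)(4^3)(-1) + (-7)(4^4)(1) = -1024.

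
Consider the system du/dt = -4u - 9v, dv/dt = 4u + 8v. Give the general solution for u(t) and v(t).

Coefficient matrix A = [[-4, -9], [4, 8]].
Characteristic polynomial det(A - λI) = λ^2 - 4λ + 4 = 0.
Single eigenvalue λ = 2 with algebraic multiplicity 2.
Eigenvector v = (3,-2); generalized eigenvector w with (A-λI)w=v is (1,-1).
General solution: e^(2t)[c_1·v + c_2·(t·v + w)].

u(t) = 3c_1e^(2t) + 3c_2te^(2t) + c_2e^(2t), v(t) = -2c_1e^(2t) - 2c_2te^(2t) - c_2e^(2t)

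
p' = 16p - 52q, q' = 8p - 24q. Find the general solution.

Coefficient matrix A = [[16, -52], [8, -24]].
Characteristic polynomial det(A - λI) = λ^2 + 8λ + 32 = 0.
Eigenvalues λ = -4 ± 4i (complex conjugate pair).
For λ=-4+4i: an eigenvector is (2,1) - i(-3,-1) = (2 + 3i, 1 + i).
A real fundamental pair from Re and Im of e^((-4+4i)t)v: X_1 = e^(-4t)(cos(4t)·(2,1) + sin(4t)·(-3,-1)), X_2 = e^(-4t)(sin(4t)·(2,1) - cos(4t)·(-3,-1)).
General solution: C_1X_1 + C_2X_2.

p(t) = -3C_1e^(-4t)sin(4t) + 2C_1e^(-4t)cos(4t) + 2C_2e^(-4t)sin(4t) + 3C_2e^(-4t)cos(4t), q(t) = -C_1e^(-4t)sin(4t) + C_1e^(-4t)cos(4t) + C_2e^(-4t)sin(4t) + C_2e^(-4t)cos(4t)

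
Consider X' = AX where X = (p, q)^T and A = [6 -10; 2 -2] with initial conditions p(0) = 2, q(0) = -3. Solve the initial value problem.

p(t) = 19e^(2t)sin(2t) + 2e^(2t)cos(2t), q(t) = 8e^(2t)sin(2t) - 3e^(2t)cos(2t)

Coefficient matrix A = [[6, -10], [2, -2]].
Characteristic polynomial det(A - λI) = λ^2 - 4λ + 8 = 0.
Eigenvalues λ = 2 ± 2i (complex conjugate pair).
For λ=2+2i: an eigenvector is (2,1) - i(-1,0) = (2 + i, 1).
A real fundamental pair from Re and Im of e^((2+2i)t)v: X_1 = e^(2t)(cos(2t)·(2,1) + sin(2t)·(-1,0)), X_2 = e^(2t)(sin(2t)·(2,1) - cos(2t)·(-1,0)).
General solution: c_1X_1 + c_2X_2.
Applying p(0)=2, q(0)=-3 gives c_1=-3, c_2=8.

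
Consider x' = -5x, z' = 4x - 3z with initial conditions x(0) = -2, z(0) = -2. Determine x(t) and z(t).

Coefficient matrix A = [[-5, 0], [4, -3]].
Characteristic polynomial det(A - λI) = λ^2 + 8λ + 15 = 0.
Eigenvalues λ = -3, -5.
For λ=-3: (A-λI) row 1 is [-2, 0], so an eigenvector is (0, 1).
For λ=-5: (A-λI) row 2 is [4, 2], so an eigenvector is (1, -2).
General solution: K_1e^(-3t)(0,1) + K_2e^(-5t)(1,-2).
Applying x(0)=-2, z(0)=-2 gives K_1=-6, K_2=-2.

x(t) = -2e^(-5t), z(t) = -6e^(-3t) + 4e^(-5t)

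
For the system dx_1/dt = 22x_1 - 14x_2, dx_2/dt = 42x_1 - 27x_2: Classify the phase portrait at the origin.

A = [[22,-14],[42,-27]]; det(A-λI) = λ^2 + 5λ - 6.
λ = -6, 1: opposite signs.

saddle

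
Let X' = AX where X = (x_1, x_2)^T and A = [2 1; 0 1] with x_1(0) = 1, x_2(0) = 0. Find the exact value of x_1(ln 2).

4

A = [[2,1],[0,1]]; eigenvalues λ = 1, 2.
Eigenvectors: (1,-1) for λ=1, (-1,0) for λ=2.
From the initial condition, c_1 = 0, c_2 = -1.
x_1(ln 2) = (0)(2^1)(1) + (-1)(2^2)(-1) = 4.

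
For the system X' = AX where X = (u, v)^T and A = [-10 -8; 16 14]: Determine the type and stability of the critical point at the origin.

A = [[-10,-8],[16,14]]; det(A-λI) = λ^2 - 4λ - 12.
λ = -2, 6: opposite signs.

saddle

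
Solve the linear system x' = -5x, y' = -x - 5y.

Coefficient matrix A = [[-5, 0], [-1, -5]].
Characteristic polynomial det(A - λI) = λ^2 + 10λ + 25 = 0.
Single eigenvalue λ = -5 with algebraic multiplicity 2.
Eigenvector v = (0,-1); generalized eigenvector w with (A-λI)w=v is (1,-2).
General solution: e^(-5t)[C_1·v + C_2·(t·v + w)].

x(t) = C_2e^(-5t), y(t) = -C_1e^(-5t) - C_2te^(-5t) - 2C_2e^(-5t)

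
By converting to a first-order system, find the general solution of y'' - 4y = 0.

y(t) = C_1e^(2t) + C_2e^(-2t)

Let x_1 = y, x_2 = y'. Then x_1' = x_2 and x_2' = 4x_1.
A = [[0,1],[4,0]]; det(A-λI) = λ^2 - 4.
Eigenvalues λ = 2, -2 with eigenvectors (1,2), (1,-2).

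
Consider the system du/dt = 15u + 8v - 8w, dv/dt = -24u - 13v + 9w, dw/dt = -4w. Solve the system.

u(t) = c_1e^(-t) + 2c_2e^(3t), v(t) = -2c_1e^(-t) - 3c_2e^(3t) + c_3e^(-4t), w(t) = c_3e^(-4t)

Coefficient matrix A = [[15, 8, -8], [-24, -13, 9], [0, 0, -4]].
det(A - λI) = 0 gives eigenvalues λ = -1, 3, -4.
For λ=-1: eigenvector (1,-2,0).
For λ=3: eigenvector (2,-3,0).
For λ=-4: eigenvector (0,1,1).
General solution: c_1e^(-t)(1,-2,0) + c_2e^(3t)(2,-3,0) + c_3e^(-4t)(0,1,1).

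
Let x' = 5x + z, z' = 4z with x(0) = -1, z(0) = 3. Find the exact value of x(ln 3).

243

A = [[5,1],[0,4]]; eigenvalues λ = 4, 5.
Eigenvectors: (-1,1) for λ=4, (1,0) for λ=5.
From the initial condition, c_1 = 3, c_2 = 2.
x(ln 3) = (3)(3^4)(-1) + (2)(3^5)(1) = 243.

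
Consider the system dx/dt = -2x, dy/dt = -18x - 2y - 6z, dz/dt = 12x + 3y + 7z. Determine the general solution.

Coefficient matrix A = [[-2, 0, 0], [-18, -2, -6], [12, 3, 7]].
det(A - λI) = 0 gives eigenvalues λ = 4, -2, 1.
For λ=4: eigenvector (0,-1,1).
For λ=-2: eigenvector (1,5,-3).
For λ=1: eigenvector (0,-2,1).
General solution: C_1e^(4t)(0,-1,1) + C_2e^(-2t)(1,5,-3) + C_3e^(t)(0,-2,1).

x(t) = C_2e^(-2t), y(t) = -C_1e^(4t) + 5C_2e^(-2t) - 2C_3e^(t), z(t) = C_1e^(4t) - 3C_2e^(-2t) + C_3e^(t)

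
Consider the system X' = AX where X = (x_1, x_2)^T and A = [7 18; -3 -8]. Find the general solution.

x_1(t) = 2C_1e^(-2t) - 3C_2e^(t), x_2(t) = -C_1e^(-2t) + C_2e^(t)

Coefficient matrix A = [[7, 18], [-3, -8]].
Characteristic polynomial det(A - λI) = λ^2 + λ - 2 = 0.
Eigenvalues λ = -2, 1.
For λ=-2: (A-λI) row 1 is [9, 18], so an eigenvector is (2, -1).
For λ=1: (A-λI) row 1 is [6, 18], so an eigenvector is (-3, 1).
General solution: C_1e^(-2t)(2,-1) + C_2e^(t)(-3,1).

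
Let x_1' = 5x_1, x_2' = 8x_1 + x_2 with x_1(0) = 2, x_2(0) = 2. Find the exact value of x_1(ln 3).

486

A = [[5,0],[8,1]]; eigenvalues λ = 5, 1.
Eigenvectors: (-1,-2) for λ=5, (0,-1) for λ=1.
From the initial condition, c_1 = -2, c_2 = 2.
x_1(ln 3) = (-2)(3^5)(-1) + (2)(3^1)(0) = 486.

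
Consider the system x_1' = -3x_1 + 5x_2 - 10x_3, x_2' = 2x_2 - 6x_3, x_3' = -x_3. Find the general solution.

Coefficient matrix A = [[-3, 5, -10], [0, 2, -6], [0, 0, -1]].
det(A - λI) = 0 gives eigenvalues λ = 2, -3, -1.
For λ=2: eigenvector (1,1,0).
For λ=-3: eigenvector (1,0,0).
For λ=-1: eigenvector (0,2,1).
General solution: K_1e^(2t)(1,1,0) + K_2e^(-3t)(1,0,0) + K_3e^(-t)(0,2,1).

x_1(t) = K_1e^(2t) + K_2e^(-3t), x_2(t) = K_1e^(2t) + 2K_3e^(-t), x_3(t) = K_3e^(-t)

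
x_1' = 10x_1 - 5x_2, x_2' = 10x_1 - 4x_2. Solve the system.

Coefficient matrix A = [[10, -5], [10, -4]].
Characteristic polynomial det(A - λI) = λ^2 - 6λ + 10 = 0.
Eigenvalues λ = 3 ± i (complex conjugate pair).
For λ=3+i: an eigenvector is (2,3) - i(-1,-1) = (2 + i, 3 + i).
A real fundamental pair from Re and Im of e^((3+i)t)v: X_1 = e^(3t)(cos(t)·(2,3) + sin(t)·(-1,-1)), X_2 = e^(3t)(sin(t)·(2,3) - cos(t)·(-1,-1)).
General solution: C_1X_1 + C_2X_2.

x_1(t) = -C_1e^(3t)sin(t) + 2C_1e^(3t)cos(t) + 2C_2e^(3t)sin(t) + C_2e^(3t)cos(t), x_2(t) = -C_1e^(3t)sin(t) + 3C_1e^(3t)cos(t) + 3C_2e^(3t)sin(t) + C_2e^(3t)cos(t)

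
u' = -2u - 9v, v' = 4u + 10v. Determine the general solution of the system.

Coefficient matrix A = [[-2, -9], [4, 10]].
Characteristic polynomial det(A - λI) = λ^2 - 8λ + 16 = 0.
Single eigenvalue λ = 4 with algebraic multiplicity 2.
Eigenvector v = (-3,2); generalized eigenvector w with (A-λI)w=v is (-1,1).
General solution: e^(4t)[C_1·v + C_2·(t·v + w)].

u(t) = -3C_1e^(4t) - 3C_2te^(4t) - C_2e^(4t), v(t) = 2C_1e^(4t) + 2C_2te^(4t) + C_2e^(4t)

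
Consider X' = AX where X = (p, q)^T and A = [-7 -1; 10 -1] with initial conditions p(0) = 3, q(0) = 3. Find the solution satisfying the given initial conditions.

Coefficient matrix A = [[-7, -1], [10, -1]].
Characteristic polynomial det(A - λI) = λ^2 + 8λ + 17 = 0.
Eigenvalues λ = -4 ± i (complex conjugate pair).
For λ=-4+i: an eigenvector is (-1,3) - i(0,-1) = (-1, 3 + i).
A real fundamental pair from Re and Im of e^((-4+i)t)v: X_1 = e^(-4t)(cos(t)·(-1,3) + sin(t)·(0,-1)), X_2 = e^(-4t)(sin(t)·(-1,3) - cos(t)·(0,-1)).
General solution: c_1X_1 + c_2X_2.
Applying p(0)=3, q(0)=3 gives c_1=-3, c_2=12.

p(t) = -12e^(-4t)sin(t) + 3e^(-4t)cos(t), q(t) = 39e^(-4t)sin(t) + 3e^(-4t)cos(t)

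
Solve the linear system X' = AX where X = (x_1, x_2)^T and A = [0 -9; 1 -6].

Coefficient matrix A = [[0, -9], [1, -6]].
Characteristic polynomial det(A - λI) = λ^2 + 6λ + 9 = 0.
Single eigenvalue λ = -3 with algebraic multiplicity 2.
Eigenvector v = (-3,-1); generalized eigenvector w with (A-λI)w=v is (-1,0).
General solution: e^(-3t)[C_1·v + C_2·(t·v + w)].

x_1(t) = -3C_1e^(-3t) - 3C_2te^(-3t) - C_2e^(-3t), x_2(t) = -C_1e^(-3t) - C_2te^(-3t)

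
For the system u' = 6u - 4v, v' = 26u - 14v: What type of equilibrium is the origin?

stable spiral

A = [[6,-4],[26,-14]]; det(A-λI) = λ^2 + 8λ + 20.
λ = -4 ± 2i: negative real part.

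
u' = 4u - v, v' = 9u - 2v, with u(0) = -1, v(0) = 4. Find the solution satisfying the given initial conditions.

Coefficient matrix A = [[4, -1], [9, -2]].
Characteristic polynomial det(A - λI) = λ^2 - 2λ + 1 = 0.
Single eigenvalue λ = 1 with algebraic multiplicity 2.
Eigenvector v = (1,3); generalized eigenvector w with (A-λI)w=v is (0,-1).
General solution: e^(t)[C_1·v + C_2·(t·v + w)].
Applying u(0)=-1, v(0)=4 gives C_1=-1, C_2=-7.

u(t) = -7te^(t) - e^(t), v(t) = -21te^(t) + 4e^(t)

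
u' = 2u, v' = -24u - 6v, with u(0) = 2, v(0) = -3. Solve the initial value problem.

u(t) = 2e^(2t), v(t) = -6e^(2t) + 3e^(-6t)

Coefficient matrix A = [[2, 0], [-24, -6]].
Characteristic polynomial det(A - λI) = λ^2 + 4λ - 12 = 0.
Eigenvalues λ = -6, 2.
For λ=-6: (A-λI) row 1 is [8, 0], so an eigenvector is (0, -1).
For λ=2: (A-λI) row 2 is [-24, -8], so an eigenvector is (1, -3).
General solution: K_1e^(-6t)(0,-1) + K_2e^(2t)(1,-3).
Applying u(0)=2, v(0)=-3 gives K_1=-3, K_2=2.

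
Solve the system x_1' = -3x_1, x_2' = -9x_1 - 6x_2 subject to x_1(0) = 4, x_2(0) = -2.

x_1(t) = 4e^(-3t), x_2(t) = -12e^(-3t) + 10e^(-6t)

Coefficient matrix A = [[-3, 0], [-9, -6]].
Characteristic polynomial det(A - λI) = λ^2 + 9λ + 18 = 0.
Eigenvalues λ = -6, -3.
For λ=-6: (A-λI) row 1 is [3, 0], so an eigenvector is (0, -1).
For λ=-3: (A-λI) row 2 is [-9, -3], so an eigenvector is (1, -3).
General solution: c_1e^(-6t)(0,-1) + c_2e^(-3t)(1,-3).
Applying x_1(0)=4, x_2(0)=-2 gives c_1=-10, c_2=4.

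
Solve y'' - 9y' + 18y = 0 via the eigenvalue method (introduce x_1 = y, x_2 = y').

Let x_1 = y, x_2 = y'. Then x_1' = x_2 and x_2' = -18x_1 + 9x_2.
A = [[0,1],[-18,9]]; det(A-λI) = λ^2 - 9λ + 18.
Eigenvalues λ = 3, 6 with eigenvectors (1,3), (1,6).

y(t) = K_1e^(3t) + K_2e^(6t)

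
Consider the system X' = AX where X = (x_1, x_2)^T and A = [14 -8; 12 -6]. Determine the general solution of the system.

Coefficient matrix A = [[14, -8], [12, -6]].
Characteristic polynomial det(A - λI) = λ^2 - 8λ + 12 = 0.
Eigenvalues λ = 2, 6.
For λ=2: (A-λI) row 1 is [12, -8], so an eigenvector is (2, 3).
For λ=6: (A-λI) row 1 is [8, -8], so an eigenvector is (-1, -1).
General solution: C_1e^(2t)(2,3) + C_2e^(6t)(-1,-1).

x_1(t) = 2C_1e^(2t) - C_2e^(6t), x_2(t) = 3C_1e^(2t) - C_2e^(6t)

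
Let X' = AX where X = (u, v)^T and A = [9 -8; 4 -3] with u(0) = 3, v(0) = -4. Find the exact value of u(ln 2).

A = [[9,-8],[4,-3]]; eigenvalues λ = 1, 5.
Eigenvectors: (-1,-1) for λ=1, (2,1) for λ=5.
From the initial condition, c_1 = 11, c_2 = 7.
u(ln 2) = (11)(2^1)(-1) + (7)(2^5)(2) = 426.

426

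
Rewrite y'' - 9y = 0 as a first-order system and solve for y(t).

Let x_1 = y, x_2 = y'. Then x_1' = x_2 and x_2' = 9x_1.
A = [[0,1],[9,0]]; det(A-λI) = λ^2 - 9.
Eigenvalues λ = 3, -3 with eigenvectors (1,3), (1,-3).

y(t) = c_1e^(3t) + c_2e^(-3t)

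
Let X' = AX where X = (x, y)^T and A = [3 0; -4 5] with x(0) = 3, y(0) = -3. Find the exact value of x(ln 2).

24

A = [[3,0],[-4,5]]; eigenvalues λ = 3, 5.
Eigenvectors: (1,2) for λ=3, (0,-1) for λ=5.
From the initial condition, c_1 = 3, c_2 = 9.
x(ln 2) = (3)(2^3)(1) + (9)(2^5)(0) = 24.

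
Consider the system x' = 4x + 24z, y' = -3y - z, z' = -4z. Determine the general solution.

Coefficient matrix A = [[4, 0, 24], [0, -3, -1], [0, 0, -4]].
det(A - λI) = 0 gives eigenvalues λ = 4, -3, -4.
For λ=4: eigenvector (1,0,0).
For λ=-3: eigenvector (0,1,0).
For λ=-4: eigenvector (-3,1,1).
General solution: K_1e^(4t)(1,0,0) + K_2e^(-3t)(0,1,0) + K_3e^(-4t)(-3,1,1).

x(t) = K_1e^(4t) - 3K_3e^(-4t), y(t) = K_2e^(-3t) + K_3e^(-4t), z(t) = K_3e^(-4t)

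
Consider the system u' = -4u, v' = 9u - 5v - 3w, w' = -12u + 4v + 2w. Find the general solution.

u(t) = C_1e^(-4t), v(t) = -3C_1e^(-4t) + C_2e^(-2t) - 3C_3e^(-t), w(t) = 4C_1e^(-4t) - C_2e^(-2t) + 4C_3e^(-t)

Coefficient matrix A = [[-4, 0, 0], [9, -5, -3], [-12, 4, 2]].
det(A - λI) = 0 gives eigenvalues λ = -4, -2, -1.
For λ=-4: eigenvector (1,-3,4).
For λ=-2: eigenvector (0,1,-1).
For λ=-1: eigenvector (0,-3,4).
General solution: C_1e^(-4t)(1,-3,4) + C_2e^(-2t)(0,1,-1) + C_3e^(-t)(0,-3,4).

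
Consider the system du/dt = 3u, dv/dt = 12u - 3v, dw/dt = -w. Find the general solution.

u(t) = K_1e^(3t), v(t) = 2K_1e^(3t) + K_2e^(-3t), w(t) = K_3e^(-t)

Coefficient matrix A = [[3, 0, 0], [12, -3, 0], [0, 0, -1]].
det(A - λI) = 0 gives eigenvalues λ = 3, -3, -1.
For λ=3: eigenvector (1,2,0).
For λ=-3: eigenvector (0,1,0).
For λ=-1: eigenvector (0,0,1).
General solution: K_1e^(3t)(1,2,0) + K_2e^(-3t)(0,1,0) + K_3e^(-t)(0,0,1).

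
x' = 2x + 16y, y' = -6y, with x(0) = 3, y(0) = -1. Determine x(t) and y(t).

Coefficient matrix A = [[2, 16], [0, -6]].
Characteristic polynomial det(A - λI) = λ^2 + 4λ - 12 = 0.
Eigenvalues λ = 2, -6.
For λ=2: (A-λI) row 1 is [0, 16], so an eigenvector is (1, 0).
For λ=-6: (A-λI) row 1 is [8, 16], so an eigenvector is (-2, 1).
General solution: c_1e^(2t)(1,0) + c_2e^(-6t)(-2,1).
Applying x(0)=3, y(0)=-1 gives c_1=1, c_2=-1.

x(t) = e^(2t) + 2e^(-6t), y(t) = -e^(-6t)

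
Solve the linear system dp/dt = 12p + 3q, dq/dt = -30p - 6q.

p(t) = K_1e^(3t)sin(3t) - K_2e^(3t)cos(3t), q(t) = -3K_1e^(3t)sin(3t) + K_1e^(3t)cos(3t) + K_2e^(3t)sin(3t) + 3K_2e^(3t)cos(3t)

Coefficient matrix A = [[12, 3], [-30, -6]].
Characteristic polynomial det(A - λI) = λ^2 - 6λ + 18 = 0.
Eigenvalues λ = 3 ± 3i (complex conjugate pair).
For λ=3+3i: an eigenvector is (0,1) - i(1,-3) = (0 - i, 1 + 3i).
A real fundamental pair from Re and Im of e^((3+3i)t)v: X_1 = e^(3t)(cos(3t)·(0,1) + sin(3t)·(1,-3)), X_2 = e^(3t)(sin(3t)·(0,1) - cos(3t)·(1,-3)).
General solution: K_1X_1 + K_2X_2.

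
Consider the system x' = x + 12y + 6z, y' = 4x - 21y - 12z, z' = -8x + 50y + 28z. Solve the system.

Coefficient matrix A = [[1, 12, 6], [4, -21, -12], [-8, 50, 28]].
det(A - λI) = 0 gives eigenvalues λ = 3, 1, 4.
For λ=3: eigenvector (0,1,-2).
For λ=1: eigenvector (1,-2,4).
For λ=4: eigenvector (2,-4,9).
General solution: C_1e^(3t)(0,1,-2) + C_2e^(t)(1,-2,4) + C_3e^(4t)(2,-4,9).

x(t) = C_2e^(t) + 2C_3e^(4t), y(t) = C_1e^(3t) - 2C_2e^(t) - 4C_3e^(4t), z(t) = -2C_1e^(3t) + 4C_2e^(t) + 9C_3e^(4t)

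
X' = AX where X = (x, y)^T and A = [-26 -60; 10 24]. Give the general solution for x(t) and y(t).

x(t) = 2c_1e^(4t) + 3c_2e^(-6t), y(t) = -c_1e^(4t) - c_2e^(-6t)

Coefficient matrix A = [[-26, -60], [10, 24]].
Characteristic polynomial det(A - λI) = λ^2 + 2λ - 24 = 0.
Eigenvalues λ = 4, -6.
For λ=4: (A-λI) row 1 is [-30, -60], so an eigenvector is (2, -1).
For λ=-6: (A-λI) row 1 is [-20, -60], so an eigenvector is (3, -1).
General solution: c_1e^(4t)(2,-1) + c_2e^(-6t)(3,-1).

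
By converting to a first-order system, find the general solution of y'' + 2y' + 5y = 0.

Let x_1 = y, x_2 = y'. Then x_1' = x_2 and x_2' = -5x_1 - 2x_2.
A = [[0,1],[-5,-2]]; det(A-λI) = λ^2 + 2λ + 5.
Eigenvalues λ = -1 ± 2i.

y(t) = c_1e^(-t)cos(2t) + c_2e^(-t)sin(2t)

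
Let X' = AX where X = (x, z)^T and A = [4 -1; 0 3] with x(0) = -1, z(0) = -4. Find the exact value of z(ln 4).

A = [[4,-1],[0,3]]; eigenvalues λ = 4, 3.
Eigenvectors: (1,0) for λ=4, (-1,-1) for λ=3.
From the initial condition, c_1 = 3, c_2 = 4.
z(ln 4) = (3)(4^4)(0) + (4)(4^3)(-1) = -256.

-256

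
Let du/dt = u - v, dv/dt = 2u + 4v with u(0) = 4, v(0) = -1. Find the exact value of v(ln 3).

A = [[1,-1],[2,4]]; eigenvalues λ = 2, 3.
Eigenvectors: (-1,1) for λ=2, (-1,2) for λ=3.
From the initial condition, c_1 = -7, c_2 = 3.
v(ln 3) = (-7)(3^2)(1) + (3)(3^3)(2) = 99.

99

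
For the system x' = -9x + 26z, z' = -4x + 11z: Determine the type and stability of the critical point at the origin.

A = [[-9,26],[-4,11]]; det(A-λI) = λ^2 - 2λ + 5.
λ = 1 ± 2i: positive real part.

unstable spiral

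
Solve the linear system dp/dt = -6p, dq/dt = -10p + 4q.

p(t) = -C_2e^(-6t), q(t) = C_1e^(4t) - C_2e^(-6t)

Coefficient matrix A = [[-6, 0], [-10, 4]].
Characteristic polynomial det(A - λI) = λ^2 + 2λ - 24 = 0.
Eigenvalues λ = 4, -6.
For λ=4: (A-λI) row 1 is [-10, 0], so an eigenvector is (0, 1).
For λ=-6: (A-λI) row 2 is [-10, 10], so an eigenvector is (-1, -1).
General solution: C_1e^(4t)(0,1) + C_2e^(-6t)(-1,-1).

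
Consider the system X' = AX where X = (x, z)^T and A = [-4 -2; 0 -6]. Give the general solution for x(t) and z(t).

x(t) = -c_1e^(-4t) + c_2e^(-6t), z(t) = c_2e^(-6t)

Coefficient matrix A = [[-4, -2], [0, -6]].
Characteristic polynomial det(A - λI) = λ^2 + 10λ + 24 = 0.
Eigenvalues λ = -4, -6.
For λ=-4: (A-λI) row 1 is [0, -2], so an eigenvector is (-1, 0).
For λ=-6: (A-λI) row 1 is [2, -2], so an eigenvector is (1, 1).
General solution: c_1e^(-4t)(-1,0) + c_2e^(-6t)(1,1).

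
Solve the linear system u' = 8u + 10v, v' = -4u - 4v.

Coefficient matrix A = [[8, 10], [-4, -4]].
Characteristic polynomial det(A - λI) = λ^2 - 4λ + 8 = 0.
Eigenvalues λ = 2 ± 2i (complex conjugate pair).
For λ=2+2i: an eigenvector is (-2,1) - i(-1,1) = (-2 + i, 1 - i).
A real fundamental pair from Re and Im of e^((2+2i)t)v: X_1 = e^(2t)(cos(2t)·(-2,1) + sin(2t)·(-1,1)), X_2 = e^(2t)(sin(2t)·(-2,1) - cos(2t)·(-1,1)).
General solution: C_1X_1 + C_2X_2.

u(t) = -C_1e^(2t)sin(2t) - 2C_1e^(2t)cos(2t) - 2C_2e^(2t)sin(2t) + C_2e^(2t)cos(2t), v(t) = C_1e^(2t)sin(2t) + C_1e^(2t)cos(2t) + C_2e^(2t)sin(2t) - C_2e^(2t)cos(2t)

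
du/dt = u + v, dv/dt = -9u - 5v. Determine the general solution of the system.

Coefficient matrix A = [[1, 1], [-9, -5]].
Characteristic polynomial det(A - λI) = λ^2 + 4λ + 4 = 0.
Single eigenvalue λ = -2 with algebraic multiplicity 2.
Eigenvector v = (1,-3); generalized eigenvector w with (A-λI)w=v is (1,-2).
General solution: e^(-2t)[C_1·v + C_2·(t·v + w)].

u(t) = C_1e^(-2t) + C_2te^(-2t) + C_2e^(-2t), v(t) = -3C_1e^(-2t) - 3C_2te^(-2t) - 2C_2e^(-2t)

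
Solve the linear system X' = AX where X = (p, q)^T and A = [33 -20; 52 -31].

Coefficient matrix A = [[33, -20], [52, -31]].
Characteristic polynomial det(A - λI) = λ^2 - 2λ + 17 = 0.
Eigenvalues λ = 1 ± 4i (complex conjugate pair).
For λ=1+4i: an eigenvector is (-1,-2) - i(2,3) = (-1 - 2i, -2 - 3i).
A real fundamental pair from Re and Im of e^((1+4i)t)v: X_1 = e^(t)(cos(4t)·(-1,-2) + sin(4t)·(2,3)), X_2 = e^(t)(sin(4t)·(-1,-2) - cos(4t)·(2,3)).
General solution: K_1X_1 + K_2X_2.

p(t) = 2K_1e^(t)sin(4t) - K_1e^(t)cos(4t) - K_2e^(t)sin(4t) - 2K_2e^(t)cos(4t), q(t) = 3K_1e^(t)sin(4t) - 2K_1e^(t)cos(4t) - 2K_2e^(t)sin(4t) - 3K_2e^(t)cos(4t)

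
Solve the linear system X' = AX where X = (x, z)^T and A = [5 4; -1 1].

x(t) = 2K_1e^(3t) + 2K_2te^(3t) - 3K_2e^(3t), z(t) = -K_1e^(3t) - K_2te^(3t) + 2K_2e^(3t)

Coefficient matrix A = [[5, 4], [-1, 1]].
Characteristic polynomial det(A - λI) = λ^2 - 6λ + 9 = 0.
Single eigenvalue λ = 3 with algebraic multiplicity 2.
Eigenvector v = (2,-1); generalized eigenvector w with (A-λI)w=v is (-3,2).
General solution: e^(3t)[K_1·v + K_2·(t·v + w)].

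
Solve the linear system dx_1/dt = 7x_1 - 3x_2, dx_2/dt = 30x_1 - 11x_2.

Coefficient matrix A = [[7, -3], [30, -11]].
Characteristic polynomial det(A - λI) = λ^2 + 4λ + 13 = 0.
Eigenvalues λ = -2 ± 3i (complex conjugate pair).
For λ=-2+3i: an eigenvector is (1,3) - i(0,1) = (1, 3 - i).
A real fundamental pair from Re and Im of e^((-2+3i)t)v: X_1 = e^(-2t)(cos(3t)·(1,3) + sin(3t)·(0,1)), X_2 = e^(-2t)(sin(3t)·(1,3) - cos(3t)·(0,1)).
General solution: K_1X_1 + K_2X_2.

x_1(t) = K_1e^(-2t)cos(3t) + K_2e^(-2t)sin(3t), x_2(t) = K_1e^(-2t)sin(3t) + 3K_1e^(-2t)cos(3t) + 3K_2e^(-2t)sin(3t) - K_2e^(-2t)cos(3t)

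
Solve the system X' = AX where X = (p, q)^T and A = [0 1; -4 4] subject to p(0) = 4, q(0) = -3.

p(t) = -11te^(2t) + 4e^(2t), q(t) = -22te^(2t) - 3e^(2t)

Coefficient matrix A = [[0, 1], [-4, 4]].
Characteristic polynomial det(A - λI) = λ^2 - 4λ + 4 = 0.
Single eigenvalue λ = 2 with algebraic multiplicity 2.
Eigenvector v = (1,2); generalized eigenvector w with (A-λI)w=v is (1,3).
General solution: e^(2t)[c_1·v + c_2·(t·v + w)].
Applying p(0)=4, q(0)=-3 gives c_1=15, c_2=-11.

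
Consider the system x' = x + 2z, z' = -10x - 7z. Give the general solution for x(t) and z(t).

x(t) = -K_1e^(-3t)sin(2t) + K_2e^(-3t)cos(2t), z(t) = 2K_1e^(-3t)sin(2t) - K_1e^(-3t)cos(2t) - K_2e^(-3t)sin(2t) - 2K_2e^(-3t)cos(2t)

Coefficient matrix A = [[1, 2], [-10, -7]].
Characteristic polynomial det(A - λI) = λ^2 + 6λ + 13 = 0.
Eigenvalues λ = -3 ± 2i (complex conjugate pair).
For λ=-3+2i: an eigenvector is (0,-1) - i(-1,2) = (0 + i, -1 - 2i).
A real fundamental pair from Re and Im of e^((-3+2i)t)v: X_1 = e^(-3t)(cos(2t)·(0,-1) + sin(2t)·(-1,2)), X_2 = e^(-3t)(sin(2t)·(0,-1) - cos(2t)·(-1,2)).
General solution: K_1X_1 + K_2X_2.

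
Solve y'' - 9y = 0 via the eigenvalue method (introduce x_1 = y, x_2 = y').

Let x_1 = y, x_2 = y'. Then x_1' = x_2 and x_2' = 9x_1.
A = [[0,1],[9,0]]; det(A-λI) = λ^2 - 9.
Eigenvalues λ = 3, -3 with eigenvectors (1,3), (1,-3).

y(t) = K_1e^(3t) + K_2e^(-3t)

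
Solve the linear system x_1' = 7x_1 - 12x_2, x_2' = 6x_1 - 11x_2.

Coefficient matrix A = [[7, -12], [6, -11]].
Characteristic polynomial det(A - λI) = λ^2 + 4λ - 5 = 0.
Eigenvalues λ = -5, 1.
For λ=-5: (A-λI) row 1 is [12, -12], so an eigenvector is (-1, -1).
For λ=1: (A-λI) row 1 is [6, -12], so an eigenvector is (2, 1).
General solution: c_1e^(-5t)(-1,-1) + c_2e^(t)(2,1).

x_1(t) = -c_1e^(-5t) + 2c_2e^(t), x_2(t) = -c_1e^(-5t) + c_2e^(t)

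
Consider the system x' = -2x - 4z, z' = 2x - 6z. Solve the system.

x(t) = K_1e^(-4t)sin(2t) - K_1e^(-4t)cos(2t) - K_2e^(-4t)sin(2t) - K_2e^(-4t)cos(2t), z(t) = -K_1e^(-4t)cos(2t) - K_2e^(-4t)sin(2t)

Coefficient matrix A = [[-2, -4], [2, -6]].
Characteristic polynomial det(A - λI) = λ^2 + 8λ + 20 = 0.
Eigenvalues λ = -4 ± 2i (complex conjugate pair).
For λ=-4+2i: an eigenvector is (-1,-1) - i(1,0) = (-1 - i, -1).
A real fundamental pair from Re and Im of e^((-4+2i)t)v: X_1 = e^(-4t)(cos(2t)·(-1,-1) + sin(2t)·(1,0)), X_2 = e^(-4t)(sin(2t)·(-1,-1) - cos(2t)·(1,0)).
General solution: K_1X_1 + K_2X_2.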